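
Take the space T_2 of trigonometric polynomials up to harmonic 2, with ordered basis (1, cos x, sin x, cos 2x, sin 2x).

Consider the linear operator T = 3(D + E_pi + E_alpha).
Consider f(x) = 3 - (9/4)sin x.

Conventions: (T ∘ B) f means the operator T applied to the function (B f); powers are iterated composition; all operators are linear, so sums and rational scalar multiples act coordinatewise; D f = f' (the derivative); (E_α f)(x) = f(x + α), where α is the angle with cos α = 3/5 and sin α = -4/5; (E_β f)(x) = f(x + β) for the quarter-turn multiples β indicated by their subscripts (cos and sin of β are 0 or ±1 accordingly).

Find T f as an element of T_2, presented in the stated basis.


D f = -(9/4)cos x
E_pi f = 3 + (9/4)sin x
E_alpha f = 3 + (9/5)cos x - (27/20)sin x
(D + E_pi + E_alpha) f = 6 - (9/20)cos x + (9/10)sin x
(3(D + E_pi + E_alpha)) f = 18 - (27/20)cos x + (27/10)sin x

g(x) = 18 - (27/20)cos x + (27/10)sin x


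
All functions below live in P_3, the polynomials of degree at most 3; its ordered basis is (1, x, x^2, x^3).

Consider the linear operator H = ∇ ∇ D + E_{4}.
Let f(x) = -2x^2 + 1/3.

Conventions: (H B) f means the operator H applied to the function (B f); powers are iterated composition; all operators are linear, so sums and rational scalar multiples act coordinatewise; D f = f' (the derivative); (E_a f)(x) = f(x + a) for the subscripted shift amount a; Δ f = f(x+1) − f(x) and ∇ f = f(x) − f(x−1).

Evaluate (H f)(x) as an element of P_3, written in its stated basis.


g(x) = -2x^2 - 16x - 95/3

D f = -4x
∇ D f = -4
∇ ∇ D f = 0
E_{4} f = -2x^2 - 16x - 95/3
(∇ ∇ D + E_{4}) f = -2x^2 - 16x - 95/3


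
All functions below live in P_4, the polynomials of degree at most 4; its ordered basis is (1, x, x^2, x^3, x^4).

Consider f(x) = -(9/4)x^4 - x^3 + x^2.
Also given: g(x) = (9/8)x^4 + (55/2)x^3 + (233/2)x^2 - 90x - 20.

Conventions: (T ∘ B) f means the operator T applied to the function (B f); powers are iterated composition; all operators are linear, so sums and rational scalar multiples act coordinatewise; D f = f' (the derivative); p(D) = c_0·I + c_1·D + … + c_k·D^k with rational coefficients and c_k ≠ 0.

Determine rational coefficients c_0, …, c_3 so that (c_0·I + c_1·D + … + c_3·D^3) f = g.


p(D) = -(1/2)·I − 3·D − 4·D^2 + 2·D^3, i.e. c_0 = -1/2, c_1 = -3, c_2 = -4, c_3 = 2

D^0 f = -(9/4)x^4 - x^3 + x^2
D^1 f = -9x^3 - 3x^2 + 2x
D^2 f = -27x^2 - 6x + 2
D^3 f = -54x - 6
matching coefficients of g against c_0 f + c_1 Df + … from the top degree down determines the c_i
solution: c_0 = -1/2, c_1 = -3, c_2 = -4, c_3 = 2


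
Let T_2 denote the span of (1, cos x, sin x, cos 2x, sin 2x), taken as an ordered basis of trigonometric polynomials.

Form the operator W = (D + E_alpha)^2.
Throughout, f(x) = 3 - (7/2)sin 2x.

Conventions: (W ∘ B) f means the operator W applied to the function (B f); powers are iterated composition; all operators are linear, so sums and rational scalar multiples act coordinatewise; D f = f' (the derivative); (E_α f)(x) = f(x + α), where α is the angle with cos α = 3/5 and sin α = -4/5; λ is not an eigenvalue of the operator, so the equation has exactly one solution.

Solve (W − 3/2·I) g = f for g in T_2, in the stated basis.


g(x) = -6 - (104/337)cos 2x + (447/337)sin 2x

write g with unknown coordinates in the stated basis and equate coefficients in (W − 3/2·I) g = f
solving from the highest basis element down gives g = -6 - (104/337)cos 2x + (447/337)sin 2x
check: W g = -6 - (156/337)cos 2x - (509/337)sin 2x
so W g − 3/2·g = 3 - (7/2)sin 2x = f ✓


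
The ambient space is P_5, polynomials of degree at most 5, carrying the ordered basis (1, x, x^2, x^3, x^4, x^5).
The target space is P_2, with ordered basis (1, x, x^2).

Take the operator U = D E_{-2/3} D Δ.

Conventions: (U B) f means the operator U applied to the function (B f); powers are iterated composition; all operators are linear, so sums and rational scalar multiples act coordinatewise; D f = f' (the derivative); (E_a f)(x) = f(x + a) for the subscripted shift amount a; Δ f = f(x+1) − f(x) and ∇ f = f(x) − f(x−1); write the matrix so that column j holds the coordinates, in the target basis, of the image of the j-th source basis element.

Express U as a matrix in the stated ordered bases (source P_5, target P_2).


image of 1: 0
image of x: 0
image of x^2: 0
image of x^3: 6
image of x^4: 24x - 4
image of x^5: 60x^2 - 20x + 20/3
each image's coordinates form column j of the matrix

the matrix is [[0, 0, 0, 6, -4, 20/3]; [0, 0, 0, 0, 24, -20]; [0, 0, 0, 0, 0, 60]] (rows listed top to bottom)


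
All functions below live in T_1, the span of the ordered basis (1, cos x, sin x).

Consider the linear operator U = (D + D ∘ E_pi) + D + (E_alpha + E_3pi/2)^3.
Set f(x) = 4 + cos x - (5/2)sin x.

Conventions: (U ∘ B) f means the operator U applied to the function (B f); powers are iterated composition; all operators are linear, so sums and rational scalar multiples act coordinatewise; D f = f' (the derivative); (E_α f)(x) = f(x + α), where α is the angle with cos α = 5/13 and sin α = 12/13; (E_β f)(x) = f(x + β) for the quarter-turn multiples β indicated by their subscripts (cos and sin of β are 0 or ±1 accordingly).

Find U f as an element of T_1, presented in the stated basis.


D f = -(5/2)cos x - sin x
E_pi f = 4 - cos x + (5/2)sin x
D E_pi f = (5/2)cos x + sin x
(D + D ∘ E_pi) f = 0
D f = -(5/2)cos x - sin x
E_alpha f = 4 - (25/13)cos x - (49/26)sin x
E_3pi/2 f = 4 + (5/2)cos x + sin x
(E_alpha + E_3pi/2) f = 8 + (15/26)cos x - (23/26)sin x
E_alpha (E_alpha + E_3pi/2) f = 8 - (201/338)cos x - (295/338)sin x
E_3pi/2 (E_alpha + E_3pi/2) f = 8 + (23/26)cos x + (15/26)sin x
(E_alpha + E_3pi/2) (E_alpha + E_3pi/2) f = 16 + (49/169)cos x - (50/169)sin x
E_alpha (E_alpha + E_3pi/2) (E_alpha + E_3pi/2) f = 16 - (355/2197)cos x - (838/2197)sin x
E_3pi/2 (E_alpha + E_3pi/2) (E_alpha + E_3pi/2) f = 16 + (50/169)cos x + (49/169)sin x
(E_alpha + E_3pi/2) (E_alpha + E_3pi/2) (E_alpha + E_3pi/2) f = 32 + (295/2197)cos x - (201/2197)sin x
((D + D ∘ E_pi) + D + (E_alpha + E_3pi/2)^3) f = 32 - (10395/4394)cos x - (2398/2197)sin x

the result is g(x) = 32 - (10395/4394)cos x - (2398/2197)sin x


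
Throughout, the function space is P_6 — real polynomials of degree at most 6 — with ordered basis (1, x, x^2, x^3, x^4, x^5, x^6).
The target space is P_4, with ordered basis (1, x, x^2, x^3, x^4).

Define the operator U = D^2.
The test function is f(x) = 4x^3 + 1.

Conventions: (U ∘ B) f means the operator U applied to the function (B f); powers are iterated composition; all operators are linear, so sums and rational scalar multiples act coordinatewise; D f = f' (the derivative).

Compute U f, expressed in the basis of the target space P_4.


D f = 12x^2
D D f = 24x

the result is g(x) = 24x


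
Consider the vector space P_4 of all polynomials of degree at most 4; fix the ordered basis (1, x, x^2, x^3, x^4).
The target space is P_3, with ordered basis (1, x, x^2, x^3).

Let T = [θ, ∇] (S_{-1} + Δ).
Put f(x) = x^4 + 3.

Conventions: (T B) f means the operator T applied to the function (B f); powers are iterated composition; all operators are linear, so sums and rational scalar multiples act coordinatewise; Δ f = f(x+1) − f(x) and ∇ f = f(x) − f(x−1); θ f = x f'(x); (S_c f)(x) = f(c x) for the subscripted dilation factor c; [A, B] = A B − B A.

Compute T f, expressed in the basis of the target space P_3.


S_{-1} f = x^4 + 3
Δ f = 4x^3 + 6x^2 + 4x + 1
(S_{-1} + Δ) f = x^4 + 4x^3 + 6x^2 + 4x + 4
∇ (S_{-1} + Δ) f = 4x^3 + 6x^2 + 4x + 1
θ ∇ (S_{-1} + Δ) f = 12x^3 + 12x^2 + 4x
θ (S_{-1} + Δ) f = 4x^4 + 12x^3 + 12x^2 + 4x
∇ θ (S_{-1} + Δ) f = 16x^3 + 12x^2 + 4x
[θ, ∇] (S_{-1} + Δ) f = -4x^3

the result is g(x) = -4x^3


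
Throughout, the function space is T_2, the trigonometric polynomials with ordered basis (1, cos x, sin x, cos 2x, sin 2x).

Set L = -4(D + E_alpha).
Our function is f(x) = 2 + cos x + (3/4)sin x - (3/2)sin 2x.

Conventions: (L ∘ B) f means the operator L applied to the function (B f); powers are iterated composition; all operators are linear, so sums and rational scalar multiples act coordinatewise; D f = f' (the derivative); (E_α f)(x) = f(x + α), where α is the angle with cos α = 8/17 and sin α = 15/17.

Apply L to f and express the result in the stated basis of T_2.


the image equals g(x) = -8 - (128/17)cos x + (104/17)sin x + (4908/289)cos 2x - (966/289)sin 2x

D f = (3/4)cos x - sin x - 3cos 2x
E_alpha f = 2 + (77/68)cos x - (9/17)sin x - (360/289)cos 2x + (483/578)sin 2x
(D + E_alpha) f = 2 + (32/17)cos x - (26/17)sin x - (1227/289)cos 2x + (483/578)sin 2x
(-4(D + E_alpha)) f = -8 - (128/17)cos x + (104/17)sin x + (4908/289)cos 2x - (966/289)sin 2x


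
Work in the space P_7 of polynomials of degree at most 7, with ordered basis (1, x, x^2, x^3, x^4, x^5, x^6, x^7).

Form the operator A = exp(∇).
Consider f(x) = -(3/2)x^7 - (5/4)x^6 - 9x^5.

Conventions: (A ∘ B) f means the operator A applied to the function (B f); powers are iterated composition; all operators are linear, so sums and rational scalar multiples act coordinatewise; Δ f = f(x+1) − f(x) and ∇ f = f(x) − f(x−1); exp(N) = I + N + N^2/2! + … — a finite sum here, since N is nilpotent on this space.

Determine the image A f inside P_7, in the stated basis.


order-1 term: -(21/2)x^6 + 24x^5 - (315/4)x^4 + (235/2)x^3 - (411/4)x^2 + 48x - 37/4
order-2 term: -(63/2)x^5 + (555/4)x^4 - (765/2)x^3 + (2445/4)x^2 - 528x + 763/4
order-3 term: -(105/2)x^4 + 290x^3 - 765x^2 + (2055/2)x - 564
order-4 term: -(105/2)x^3 + (1185/4)x^2 - (1305/2)x + 2135/4
order-5 term: -(63/2)x^2 + 150x - 801/4
order-6 term: -(21/2)x + 121/4
order-7 term: -3/2
the series for exp(∇) f terminates at order 7
exp(∇) f = -(3/2)x^7 - (47/4)x^6 - (33/2)x^5 + (15/2)x^4 - (55/2)x^3 + (33/4)x^2 + (69/2)x - 81/4

g(x) = -(3/2)x^7 - (47/4)x^6 - (33/2)x^5 + (15/2)x^4 - (55/2)x^3 + (33/4)x^2 + (69/2)x - 81/4


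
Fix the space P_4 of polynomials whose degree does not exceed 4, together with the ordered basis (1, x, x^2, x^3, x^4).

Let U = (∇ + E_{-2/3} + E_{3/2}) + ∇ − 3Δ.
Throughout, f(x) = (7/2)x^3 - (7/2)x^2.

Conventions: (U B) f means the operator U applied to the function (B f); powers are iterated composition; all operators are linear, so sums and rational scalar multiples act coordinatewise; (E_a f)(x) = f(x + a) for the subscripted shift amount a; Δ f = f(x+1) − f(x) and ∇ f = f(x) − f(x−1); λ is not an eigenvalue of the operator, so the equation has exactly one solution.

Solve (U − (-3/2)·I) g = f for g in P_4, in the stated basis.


write g with unknown coordinates in the stated basis and equate coefficients in (U − (-3/2)·I) g = f
solving from the highest basis element down gives g = x^3 - (6/7)x^2 + (557/294)x - 39575/37044
check: U g = 2x^3 - (31/14)x^2 - (557/196)x + 39575/24696
so U g − (-3/2)·g = (7/2)x^3 - (7/2)x^2 = f ✓

g(x) = x^3 - (6/7)x^2 + (557/294)x - 39575/37044


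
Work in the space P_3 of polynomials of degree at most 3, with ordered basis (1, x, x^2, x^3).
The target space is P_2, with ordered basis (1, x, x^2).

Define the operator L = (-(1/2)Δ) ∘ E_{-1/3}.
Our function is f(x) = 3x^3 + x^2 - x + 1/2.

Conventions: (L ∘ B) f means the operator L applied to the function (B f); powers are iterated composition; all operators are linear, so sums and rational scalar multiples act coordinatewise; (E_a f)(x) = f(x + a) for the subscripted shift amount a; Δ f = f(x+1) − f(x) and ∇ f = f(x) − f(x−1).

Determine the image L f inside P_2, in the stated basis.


the image equals g(x) = -(9/2)x^2 - (5/2)x - 1/6

E_{-1/3} f = 3x^3 - 2x^2 - (2/3)x + 5/6
Δ E_{-1/3} f = 9x^2 + 5x + 1/3
(-(1/2)Δ) E_{-1/3} f = -(9/2)x^2 - (5/2)x - 1/6


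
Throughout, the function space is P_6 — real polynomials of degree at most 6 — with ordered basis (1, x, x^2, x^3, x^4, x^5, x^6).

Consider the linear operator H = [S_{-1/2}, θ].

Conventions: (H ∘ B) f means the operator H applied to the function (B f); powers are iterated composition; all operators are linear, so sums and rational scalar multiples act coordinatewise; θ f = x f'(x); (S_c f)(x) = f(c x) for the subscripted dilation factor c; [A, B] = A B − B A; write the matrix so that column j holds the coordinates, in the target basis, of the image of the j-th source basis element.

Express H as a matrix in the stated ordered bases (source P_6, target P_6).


the matrix is [[0, 0, 0, 0, 0, 0, 0]; [0, 0, 0, 0, 0, 0, 0]; [0, 0, 0, 0, 0, 0, 0]; [0, 0, 0, 0, 0, 0, 0]; [0, 0, 0, 0, 0, 0, 0]; [0, 0, 0, 0, 0, 0, 0]; [0, 0, 0, 0, 0, 0, 0]] (rows listed top to bottom)

image of 1: 0
image of x: 0
image of x^2: 0
image of x^3: 0
image of x^4: 0
image of x^5: 0
image of x^6: 0
each image's coordinates form column j of the matrix


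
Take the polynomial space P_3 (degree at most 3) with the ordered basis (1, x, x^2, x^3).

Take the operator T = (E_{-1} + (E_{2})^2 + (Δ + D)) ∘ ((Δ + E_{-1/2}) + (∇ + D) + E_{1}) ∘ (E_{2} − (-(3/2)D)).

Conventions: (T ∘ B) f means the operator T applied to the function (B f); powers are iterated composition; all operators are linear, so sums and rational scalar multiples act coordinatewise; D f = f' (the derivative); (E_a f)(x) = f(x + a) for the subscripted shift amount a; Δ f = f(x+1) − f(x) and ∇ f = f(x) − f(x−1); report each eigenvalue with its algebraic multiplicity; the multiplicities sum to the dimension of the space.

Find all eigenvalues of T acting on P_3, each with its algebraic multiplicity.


λ = 4 (multiplicity 4)

image of 1: 4
image of x: 4x + 31
image of x^2: 4x^2 + 62x + 417/2
image of x^3: 4x^3 + 93x^2 + (1251/2)x + 5397/4
the matrix is upper triangular; its diagonal is (4, 4, 4, 4)
for a triangular matrix the eigenvalues are the diagonal entries, with algebraic multiplicity their repetition count


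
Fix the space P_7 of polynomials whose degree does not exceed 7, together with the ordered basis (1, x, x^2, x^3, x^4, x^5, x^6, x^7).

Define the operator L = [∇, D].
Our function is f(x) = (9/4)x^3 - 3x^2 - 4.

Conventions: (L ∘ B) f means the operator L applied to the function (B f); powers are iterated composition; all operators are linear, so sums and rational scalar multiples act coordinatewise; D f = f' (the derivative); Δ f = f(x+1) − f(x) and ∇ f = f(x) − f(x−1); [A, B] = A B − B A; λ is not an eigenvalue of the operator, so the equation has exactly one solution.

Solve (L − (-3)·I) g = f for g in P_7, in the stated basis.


the result is g(x) = (3/4)x^3 - x^2 - 4/3

write g with unknown coordinates in the stated basis and equate coefficients in (L − (-3)·I) g = f
solving from the highest basis element down gives g = (3/4)x^3 - x^2 - 4/3
check: L g = 0
so L g − (-3)·g = (9/4)x^3 - 3x^2 - 4 = f ✓


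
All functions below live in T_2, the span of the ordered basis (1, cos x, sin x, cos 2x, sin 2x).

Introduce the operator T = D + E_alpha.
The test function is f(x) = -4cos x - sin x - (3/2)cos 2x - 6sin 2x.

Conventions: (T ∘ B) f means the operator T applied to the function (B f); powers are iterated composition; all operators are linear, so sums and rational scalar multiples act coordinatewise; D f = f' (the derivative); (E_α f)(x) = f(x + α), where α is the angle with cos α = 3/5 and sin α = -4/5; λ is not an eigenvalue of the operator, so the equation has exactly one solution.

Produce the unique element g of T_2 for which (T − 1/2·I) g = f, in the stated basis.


write g with unknown coordinates in the stated basis and equate coefficients in (T − 1/2·I) g = f
solving from the highest basis element down gives g = -4cos x - 18sin x + (57/13)cos 2x + (24/13)sin 2x
check: T g = -6cos x - 10sin x + (9/13)cos 2x - (66/13)sin 2x
so T g − 1/2·g = -4cos x - sin x - (3/2)cos 2x - 6sin 2x = f ✓

the image equals g(x) = -4cos x - 18sin x + (57/13)cos 2x + (24/13)sin 2x


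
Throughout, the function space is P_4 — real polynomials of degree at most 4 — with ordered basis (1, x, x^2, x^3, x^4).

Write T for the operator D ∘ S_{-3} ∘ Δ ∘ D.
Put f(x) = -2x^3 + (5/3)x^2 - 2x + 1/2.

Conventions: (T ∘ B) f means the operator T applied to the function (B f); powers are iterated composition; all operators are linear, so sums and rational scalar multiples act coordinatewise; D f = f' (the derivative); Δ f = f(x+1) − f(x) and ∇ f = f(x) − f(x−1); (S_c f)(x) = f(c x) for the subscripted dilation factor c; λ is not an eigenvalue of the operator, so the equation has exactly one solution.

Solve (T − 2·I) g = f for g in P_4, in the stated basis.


g(x) = x^3 - (5/6)x^2 + x - 37/4

write g with unknown coordinates in the stated basis and equate coefficients in (T − 2·I) g = f
solving from the highest basis element down gives g = x^3 - (5/6)x^2 + x - 37/4
check: T g = -18
so T g − 2·g = -2x^3 + (5/3)x^2 - 2x + 1/2 = f ✓


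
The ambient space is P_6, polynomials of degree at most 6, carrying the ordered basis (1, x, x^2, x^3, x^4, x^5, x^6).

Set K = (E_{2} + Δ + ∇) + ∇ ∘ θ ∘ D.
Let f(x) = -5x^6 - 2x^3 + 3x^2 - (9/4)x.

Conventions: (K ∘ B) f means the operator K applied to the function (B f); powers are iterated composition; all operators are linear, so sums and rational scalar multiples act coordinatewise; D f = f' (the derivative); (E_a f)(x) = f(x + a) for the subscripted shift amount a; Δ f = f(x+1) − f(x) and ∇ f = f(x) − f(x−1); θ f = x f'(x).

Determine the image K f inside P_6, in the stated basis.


the image equals g(x) = -5x^6 - 120x^5 - 1050x^4 + 498x^3 - 2721x^2 - (1185/4)x - 469

E_{2} f = -5x^6 - 60x^5 - 300x^4 - 802x^3 - 1209x^2 - (3897/4)x - 657/2
Δ f = -30x^5 - 75x^4 - 100x^3 - 81x^2 - 30x - 25/4
∇ f = -30x^5 + 75x^4 - 100x^3 + 69x^2 - 18x - 9/4
(E_{2} + Δ + ∇) f = -5x^6 - 120x^5 - 300x^4 - 1002x^3 - 1221x^2 - (4089/4)x - 337
D f = -30x^5 - 6x^2 + 6x - 9/4
θ D f = -150x^5 - 12x^2 + 6x
∇ θ D f = -750x^4 + 1500x^3 - 1500x^2 + 726x - 132
((E_{2} + Δ + ∇) + ∇ ∘ θ ∘ D) f = -5x^6 - 120x^5 - 1050x^4 + 498x^3 - 2721x^2 - (1185/4)x - 469


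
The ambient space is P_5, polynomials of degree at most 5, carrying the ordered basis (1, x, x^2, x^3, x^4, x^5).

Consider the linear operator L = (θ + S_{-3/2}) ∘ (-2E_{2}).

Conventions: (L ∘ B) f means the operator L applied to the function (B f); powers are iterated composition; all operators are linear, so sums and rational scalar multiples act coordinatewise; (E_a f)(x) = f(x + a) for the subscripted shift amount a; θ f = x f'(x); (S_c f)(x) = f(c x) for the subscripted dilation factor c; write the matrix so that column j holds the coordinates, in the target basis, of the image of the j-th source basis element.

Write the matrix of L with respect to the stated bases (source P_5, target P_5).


image of 1: -2
image of x: x - 4
image of x^2: -(17/2)x^2 + 4x - 8
image of x^3: (3/4)x^3 - 51x^2 + 12x - 16
image of x^4: -(145/8)x^4 + 6x^3 - 204x^2 + 32x - 32
image of x^5: (83/16)x^5 - (725/4)x^4 + 30x^3 - 680x^2 + 80x - 64
each image's coordinates form column j of the matrix

the matrix is [[-2, -4, -8, -16, -32, -64]; [0, 1, 4, 12, 32, 80]; [0, 0, -17/2, -51, -204, -680]; [0, 0, 0, 3/4, 6, 30]; [0, 0, 0, 0, -145/8, -725/4]; [0, 0, 0, 0, 0, 83/16]] (rows listed top to bottom)


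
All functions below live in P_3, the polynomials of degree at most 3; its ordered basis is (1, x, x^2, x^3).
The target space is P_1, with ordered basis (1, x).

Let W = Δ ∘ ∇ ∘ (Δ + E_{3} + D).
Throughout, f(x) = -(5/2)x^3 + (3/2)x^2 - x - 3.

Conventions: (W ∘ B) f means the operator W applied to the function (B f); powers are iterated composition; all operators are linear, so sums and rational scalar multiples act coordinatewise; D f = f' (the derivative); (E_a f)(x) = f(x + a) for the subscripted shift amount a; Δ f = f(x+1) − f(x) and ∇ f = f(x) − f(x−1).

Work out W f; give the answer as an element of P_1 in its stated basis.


Δ f = -(15/2)x^2 - (9/2)x - 2
E_{3} f = -(5/2)x^3 - 21x^2 - (119/2)x - 60
D f = -(15/2)x^2 + 3x - 1
(Δ + E_{3} + D) f = -(5/2)x^3 - 36x^2 - 61x - 63
∇ (Δ + E_{3} + D) f = -(15/2)x^2 - (129/2)x - 55/2
Δ ∇ (Δ + E_{3} + D) f = -15x - 72

g(x) = -15x - 72


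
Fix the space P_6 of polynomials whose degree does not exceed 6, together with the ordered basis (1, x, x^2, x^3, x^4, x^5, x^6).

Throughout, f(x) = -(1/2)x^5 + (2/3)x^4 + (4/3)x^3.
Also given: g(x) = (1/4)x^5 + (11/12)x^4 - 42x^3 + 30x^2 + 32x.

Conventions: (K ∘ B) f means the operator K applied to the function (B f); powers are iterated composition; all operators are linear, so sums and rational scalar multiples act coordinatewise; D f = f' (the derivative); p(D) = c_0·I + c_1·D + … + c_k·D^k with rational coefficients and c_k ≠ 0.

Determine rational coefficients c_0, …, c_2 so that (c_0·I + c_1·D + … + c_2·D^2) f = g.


D^0 f = -(1/2)x^5 + (2/3)x^4 + (4/3)x^3
D^1 f = -(5/2)x^4 + (8/3)x^3 + 4x^2
D^2 f = -10x^3 + 8x^2 + 8x
matching coefficients of g against c_0 f + c_1 Df + … from the top degree down determines the c_i
solution: c_0 = -1/2, c_1 = -1/2, c_2 = 4

p(D) = -(1/2)·I − (1/2)·D + 4·D^2, i.e. c_0 = -1/2, c_1 = -1/2, c_2 = 4


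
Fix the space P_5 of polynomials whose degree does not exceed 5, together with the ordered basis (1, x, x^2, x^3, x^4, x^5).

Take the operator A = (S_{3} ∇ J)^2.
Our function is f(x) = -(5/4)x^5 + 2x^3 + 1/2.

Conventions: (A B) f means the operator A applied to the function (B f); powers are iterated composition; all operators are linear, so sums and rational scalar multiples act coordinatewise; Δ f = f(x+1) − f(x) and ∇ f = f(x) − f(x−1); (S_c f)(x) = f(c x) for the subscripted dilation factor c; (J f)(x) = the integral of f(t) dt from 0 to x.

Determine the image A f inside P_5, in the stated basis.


J f = -(5/24)x^6 + (1/2)x^4 + (1/2)x
∇ J f = -(5/4)x^5 + (25/8)x^4 - (13/6)x^3 + (1/8)x^2 + (3/4)x + 5/24
S_{3} ∇ J f = -(1215/4)x^5 + (2025/8)x^4 - (117/2)x^3 + (9/8)x^2 + (9/4)x + 5/24
J (S_{3} ∇ J) f = -(405/8)x^6 + (405/8)x^5 - (117/8)x^4 + (3/8)x^3 + (9/8)x^2 + (5/24)x
∇ J (S_{3} ∇ J) f = -(1215/4)x^5 + (2025/2)x^4 - (6309/4)x^3 + (2709/2)x^2 - (2457/4)x + 346/3
S_{3} ∇ J (S_{3} ∇ J) f = -(295245/4)x^5 + (164025/2)x^4 - (170343/4)x^3 + (24381/2)x^2 - (7371/4)x + 346/3

g(x) = -(295245/4)x^5 + (164025/2)x^4 - (170343/4)x^3 + (24381/2)x^2 - (7371/4)x + 346/3


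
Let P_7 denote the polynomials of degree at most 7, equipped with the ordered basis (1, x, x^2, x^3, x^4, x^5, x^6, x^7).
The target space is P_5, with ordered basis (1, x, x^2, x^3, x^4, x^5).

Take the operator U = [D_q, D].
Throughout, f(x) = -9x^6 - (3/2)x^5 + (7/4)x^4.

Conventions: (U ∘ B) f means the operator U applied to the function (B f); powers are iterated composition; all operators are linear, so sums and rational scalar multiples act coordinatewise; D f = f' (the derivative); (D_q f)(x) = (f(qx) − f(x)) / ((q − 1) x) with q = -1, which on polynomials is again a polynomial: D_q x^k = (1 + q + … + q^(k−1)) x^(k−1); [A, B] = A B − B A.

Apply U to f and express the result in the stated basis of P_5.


g(x) = -54x^4 + 6x^3 + 7x^2

D f = -54x^5 - (15/2)x^4 + 7x^3
D_q D f = -54x^4 + 7x^2
D_q f = -(3/2)x^4
D D_q f = -6x^3
[D_q, D] f = -54x^4 + 6x^3 + 7x^2


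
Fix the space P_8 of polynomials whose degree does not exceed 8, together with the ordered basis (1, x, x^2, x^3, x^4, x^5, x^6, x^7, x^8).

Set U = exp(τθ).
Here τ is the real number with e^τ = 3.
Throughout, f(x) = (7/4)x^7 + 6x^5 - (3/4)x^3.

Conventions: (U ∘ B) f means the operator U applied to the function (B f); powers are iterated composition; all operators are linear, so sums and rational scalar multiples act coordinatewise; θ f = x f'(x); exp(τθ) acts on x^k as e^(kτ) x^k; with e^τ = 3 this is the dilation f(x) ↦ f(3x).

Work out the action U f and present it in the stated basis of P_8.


exp(τθ) x^k = e^(kτ) x^k; with e^τ = 3 this sends x^k to 3^k x^k
x^3 ↦ 27 x^3
x^5 ↦ 243 x^5
x^7 ↦ 2187 x^7
applying this coordinatewise to f: exp(τθ) f = (15309/4)x^7 + 1458x^5 - (81/4)x^3

g(x) = (15309/4)x^7 + 1458x^5 - (81/4)x^3


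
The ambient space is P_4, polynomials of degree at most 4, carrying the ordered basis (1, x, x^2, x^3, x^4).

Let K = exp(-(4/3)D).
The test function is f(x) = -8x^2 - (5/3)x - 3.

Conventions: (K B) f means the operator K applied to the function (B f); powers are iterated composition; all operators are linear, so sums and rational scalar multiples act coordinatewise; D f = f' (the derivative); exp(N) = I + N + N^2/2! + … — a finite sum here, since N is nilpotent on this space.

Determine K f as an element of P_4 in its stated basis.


order-1 term: (64/3)x + 20/9
order-2 term: -128/9
the series for exp(-(4/3)D) f terminates at order 2
exp(-(4/3)D) f = -8x^2 + (59/3)x - 15

g(x) = -8x^2 + (59/3)x - 15


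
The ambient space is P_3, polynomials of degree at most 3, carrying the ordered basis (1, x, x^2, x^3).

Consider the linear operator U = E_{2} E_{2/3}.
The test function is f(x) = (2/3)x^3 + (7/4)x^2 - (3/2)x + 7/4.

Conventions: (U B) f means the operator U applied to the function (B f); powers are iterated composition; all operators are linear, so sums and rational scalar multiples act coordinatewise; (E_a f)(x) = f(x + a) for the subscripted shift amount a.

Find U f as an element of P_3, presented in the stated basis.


E_{2/3} f = (2/3)x^3 + (37/12)x^2 + (31/18)x + 559/324
E_{2} E_{2/3} f = (2/3)x^3 + (85/12)x^2 + (397/18)x + 7399/324

the result is g(x) = (2/3)x^3 + (85/12)x^2 + (397/18)x + 7399/324


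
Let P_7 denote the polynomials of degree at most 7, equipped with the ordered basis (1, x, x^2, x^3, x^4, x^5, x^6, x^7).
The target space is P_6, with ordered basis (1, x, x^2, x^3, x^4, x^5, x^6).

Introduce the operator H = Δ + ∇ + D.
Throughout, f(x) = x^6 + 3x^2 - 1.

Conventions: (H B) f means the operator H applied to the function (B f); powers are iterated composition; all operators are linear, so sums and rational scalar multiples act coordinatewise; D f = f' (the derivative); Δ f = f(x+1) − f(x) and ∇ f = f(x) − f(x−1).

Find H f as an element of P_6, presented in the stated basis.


Δ f = 6x^5 + 15x^4 + 20x^3 + 15x^2 + 12x + 4
∇ f = 6x^5 - 15x^4 + 20x^3 - 15x^2 + 12x - 4
D f = 6x^5 + 6x
(Δ + ∇ + D) f = 18x^5 + 40x^3 + 30x

the result is g(x) = 18x^5 + 40x^3 + 30x


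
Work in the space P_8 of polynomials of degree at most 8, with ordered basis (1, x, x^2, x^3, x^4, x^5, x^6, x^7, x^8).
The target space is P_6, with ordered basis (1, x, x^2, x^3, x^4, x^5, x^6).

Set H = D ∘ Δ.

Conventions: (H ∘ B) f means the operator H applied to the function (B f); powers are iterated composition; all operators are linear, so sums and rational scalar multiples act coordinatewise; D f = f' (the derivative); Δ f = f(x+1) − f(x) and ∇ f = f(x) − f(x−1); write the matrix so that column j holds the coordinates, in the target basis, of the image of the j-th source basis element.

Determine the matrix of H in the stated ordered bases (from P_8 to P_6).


image of 1: 0
image of x: 0
image of x^2: 2
image of x^3: 6x + 3
image of x^4: 12x^2 + 12x + 4
image of x^5: 20x^3 + 30x^2 + 20x + 5
image of x^6: 30x^4 + 60x^3 + 60x^2 + 30x + 6
image of x^7: 42x^5 + 105x^4 + 140x^3 + 105x^2 + 42x + 7
image of x^8: 56x^6 + 168x^5 + 280x^4 + 280x^3 + 168x^2 + 56x + 8
each image's coordinates form column j of the matrix

the matrix is [[0, 0, 2, 3, 4, 5, 6, 7, 8]; [0, 0, 0, 6, 12, 20, 30, 42, 56]; [0, 0, 0, 0, 12, 30, 60, 105, 168]; [0, 0, 0, 0, 0, 20, 60, 140, 280]; [0, 0, 0, 0, 0, 0, 30, 105, 280]; [0, 0, 0, 0, 0, 0, 0, 42, 168]; [0, 0, 0, 0, 0, 0, 0, 0, 56]] (rows listed top to bottom)


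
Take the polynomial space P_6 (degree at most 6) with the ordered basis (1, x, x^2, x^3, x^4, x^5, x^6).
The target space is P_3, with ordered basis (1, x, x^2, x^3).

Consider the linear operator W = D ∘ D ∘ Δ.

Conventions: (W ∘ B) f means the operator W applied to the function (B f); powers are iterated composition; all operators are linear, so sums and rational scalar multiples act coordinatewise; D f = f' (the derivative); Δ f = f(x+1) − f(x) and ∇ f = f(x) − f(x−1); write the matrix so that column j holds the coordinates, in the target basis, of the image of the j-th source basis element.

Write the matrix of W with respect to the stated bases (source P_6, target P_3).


image of 1: 0
image of x: 0
image of x^2: 0
image of x^3: 6
image of x^4: 24x + 12
image of x^5: 60x^2 + 60x + 20
image of x^6: 120x^3 + 180x^2 + 120x + 30
each image's coordinates form column j of the matrix

the matrix is [[0, 0, 0, 6, 12, 20, 30]; [0, 0, 0, 0, 24, 60, 120]; [0, 0, 0, 0, 0, 60, 180]; [0, 0, 0, 0, 0, 0, 120]] (rows listed top to bottom)


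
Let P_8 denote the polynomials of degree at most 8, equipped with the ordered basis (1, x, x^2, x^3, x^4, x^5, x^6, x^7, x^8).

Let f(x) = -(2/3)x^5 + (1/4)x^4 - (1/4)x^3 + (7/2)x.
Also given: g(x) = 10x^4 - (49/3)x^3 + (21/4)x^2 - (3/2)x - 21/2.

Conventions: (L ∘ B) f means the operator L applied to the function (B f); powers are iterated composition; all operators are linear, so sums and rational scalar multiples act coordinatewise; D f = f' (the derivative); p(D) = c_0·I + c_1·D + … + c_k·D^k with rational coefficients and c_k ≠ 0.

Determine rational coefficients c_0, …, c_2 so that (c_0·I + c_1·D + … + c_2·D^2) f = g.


c_0 = 0, c_1 = -3, c_2 = 1

D^0 f = -(2/3)x^5 + (1/4)x^4 - (1/4)x^3 + (7/2)x
D^1 f = -(10/3)x^4 + x^3 - (3/4)x^2 + 7/2
D^2 f = -(40/3)x^3 + 3x^2 - (3/2)x
matching coefficients of g against c_0 f + c_1 Df + … from the top degree down determines the c_i
solution: c_0 = 0, c_1 = -3, c_2 = 1


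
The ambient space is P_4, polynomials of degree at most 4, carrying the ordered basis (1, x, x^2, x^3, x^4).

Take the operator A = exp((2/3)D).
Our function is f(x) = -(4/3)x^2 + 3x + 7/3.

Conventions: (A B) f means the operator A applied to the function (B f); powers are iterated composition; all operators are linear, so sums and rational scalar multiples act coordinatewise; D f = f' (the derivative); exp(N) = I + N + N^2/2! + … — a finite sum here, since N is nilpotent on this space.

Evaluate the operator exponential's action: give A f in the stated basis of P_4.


order-1 term: -(16/9)x + 2
order-2 term: -16/27
the series for exp((2/3)D) f terminates at order 2
exp((2/3)D) f = -(4/3)x^2 + (11/9)x + 101/27

the result is g(x) = -(4/3)x^2 + (11/9)x + 101/27


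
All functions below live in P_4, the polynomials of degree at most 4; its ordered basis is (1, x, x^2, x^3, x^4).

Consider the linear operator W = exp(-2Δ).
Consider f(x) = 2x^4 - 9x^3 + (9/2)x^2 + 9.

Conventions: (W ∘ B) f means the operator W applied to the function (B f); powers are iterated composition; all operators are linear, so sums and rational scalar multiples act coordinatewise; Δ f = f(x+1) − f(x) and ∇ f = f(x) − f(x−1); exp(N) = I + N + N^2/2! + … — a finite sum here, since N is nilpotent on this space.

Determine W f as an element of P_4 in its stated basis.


the image equals g(x) = 2x^4 - 25x^3 + (165/2)x^2 - 56x - 12

order-1 term: -16x^3 + 30x^2 + 20x + 5
order-2 term: 48x^2 - 12x - 34
order-3 term: -64x - 24
order-4 term: 32
the series for exp(-2Δ) f terminates at order 4
exp(-2Δ) f = 2x^4 - 25x^3 + (165/2)x^2 - 56x - 12


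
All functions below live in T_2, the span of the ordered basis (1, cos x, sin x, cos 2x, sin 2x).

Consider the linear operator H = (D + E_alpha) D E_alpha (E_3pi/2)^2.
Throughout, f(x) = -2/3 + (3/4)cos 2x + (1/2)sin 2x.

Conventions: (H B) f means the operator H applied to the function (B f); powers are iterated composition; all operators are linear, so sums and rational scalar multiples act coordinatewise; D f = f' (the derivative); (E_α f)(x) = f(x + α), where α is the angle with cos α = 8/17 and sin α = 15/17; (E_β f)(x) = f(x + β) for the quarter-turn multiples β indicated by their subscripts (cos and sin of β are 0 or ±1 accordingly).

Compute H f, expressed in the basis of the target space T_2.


E_3pi/2 f = -2/3 - (3/4)cos 2x - (1/2)sin 2x
E_3pi/2 E_3pi/2 f = -2/3 + (3/4)cos 2x + (1/2)sin 2x
E_alpha (E_3pi/2)^2 f = -2/3 - (3/1156)cos 2x - (521/578)sin 2x
D E_alpha (E_3pi/2)^2 f = -(521/289)cos 2x + (3/578)sin 2x
D (D E_alpha (E_3pi/2)^2) f = (3/289)cos 2x + (1042/289)sin 2x
E_alpha (D E_alpha (E_3pi/2)^2) f = (84241/83521)cos 2x + (249597/167042)sin 2x
(D + E_alpha) (D E_alpha (E_3pi/2)^2) f = (85108/83521)cos 2x + (851873/167042)sin 2x

g(x) = (85108/83521)cos 2x + (851873/167042)sin 2x


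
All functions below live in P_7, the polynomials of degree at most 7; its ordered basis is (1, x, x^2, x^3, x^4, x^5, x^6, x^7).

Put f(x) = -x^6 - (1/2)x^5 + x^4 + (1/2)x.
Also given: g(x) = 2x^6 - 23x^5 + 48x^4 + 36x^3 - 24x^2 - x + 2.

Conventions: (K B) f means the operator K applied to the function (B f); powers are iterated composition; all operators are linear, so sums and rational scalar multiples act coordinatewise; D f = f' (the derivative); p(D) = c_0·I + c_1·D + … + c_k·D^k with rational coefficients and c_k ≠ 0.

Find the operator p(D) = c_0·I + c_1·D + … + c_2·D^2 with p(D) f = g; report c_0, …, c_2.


D^0 f = -x^6 - (1/2)x^5 + x^4 + (1/2)x
D^1 f = -6x^5 - (5/2)x^4 + 4x^3 + 1/2
D^2 f = -30x^4 - 10x^3 + 12x^2
matching coefficients of g against c_0 f + c_1 Df + … from the top degree down determines the c_i
solution: c_0 = -2, c_1 = 4, c_2 = -2

p(D) = -2·I + 4·D − 2·D^2, i.e. c_0 = -2, c_1 = 4, c_2 = -2


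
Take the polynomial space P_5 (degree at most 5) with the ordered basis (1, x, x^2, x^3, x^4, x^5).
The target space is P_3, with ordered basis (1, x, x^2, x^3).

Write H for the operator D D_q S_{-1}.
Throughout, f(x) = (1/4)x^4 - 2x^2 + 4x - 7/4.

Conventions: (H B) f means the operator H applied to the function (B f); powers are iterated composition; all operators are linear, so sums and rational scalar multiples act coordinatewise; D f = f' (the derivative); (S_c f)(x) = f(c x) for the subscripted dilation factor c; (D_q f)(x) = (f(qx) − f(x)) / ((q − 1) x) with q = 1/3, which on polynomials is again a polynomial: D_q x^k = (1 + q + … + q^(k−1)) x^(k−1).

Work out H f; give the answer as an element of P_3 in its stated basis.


S_{-1} f = (1/4)x^4 - 2x^2 - 4x - 7/4
D_q S_{-1} f = (10/27)x^3 - (8/3)x - 4
D (D_q S_{-1}) f = (10/9)x^2 - 8/3

the result is g(x) = (10/9)x^2 - 8/3


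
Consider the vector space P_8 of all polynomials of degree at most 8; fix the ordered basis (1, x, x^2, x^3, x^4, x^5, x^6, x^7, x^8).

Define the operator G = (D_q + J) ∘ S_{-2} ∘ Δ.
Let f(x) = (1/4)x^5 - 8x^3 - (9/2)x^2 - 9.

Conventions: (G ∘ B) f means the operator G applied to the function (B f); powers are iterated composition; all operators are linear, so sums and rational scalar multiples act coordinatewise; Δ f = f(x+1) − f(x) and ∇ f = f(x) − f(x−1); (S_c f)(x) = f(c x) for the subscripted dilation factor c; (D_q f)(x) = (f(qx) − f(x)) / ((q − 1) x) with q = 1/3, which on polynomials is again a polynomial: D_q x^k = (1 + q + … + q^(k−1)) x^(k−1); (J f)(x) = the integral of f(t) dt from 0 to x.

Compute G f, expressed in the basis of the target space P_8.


g(x) = 4x^5 - 5x^4 + (26/27)x^3 + (103/36)x^2 - (1523/12)x + 127/2

Δ f = (5/4)x^4 + (5/2)x^3 - (43/2)x^2 - (127/4)x - 49/4
S_{-2} Δ f = 20x^4 - 20x^3 - 86x^2 + (127/2)x - 49/4
D_q S_{-2} Δ f = (800/27)x^3 - (260/9)x^2 - (344/3)x + 127/2
J S_{-2} Δ f = 4x^5 - 5x^4 - (86/3)x^3 + (127/4)x^2 - (49/4)x
(D_q + J) S_{-2} Δ f = 4x^5 - 5x^4 + (26/27)x^3 + (103/36)x^2 - (1523/12)x + 127/2


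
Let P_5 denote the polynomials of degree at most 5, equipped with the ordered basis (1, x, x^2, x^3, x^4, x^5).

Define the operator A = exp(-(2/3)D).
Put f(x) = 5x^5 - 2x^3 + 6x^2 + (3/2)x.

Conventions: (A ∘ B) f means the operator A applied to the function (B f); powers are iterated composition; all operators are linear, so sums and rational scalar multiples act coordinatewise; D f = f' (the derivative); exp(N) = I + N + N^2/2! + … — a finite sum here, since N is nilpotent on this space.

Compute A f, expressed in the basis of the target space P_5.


order-1 term: -(50/3)x^4 + 4x^2 - 8x - 1
order-2 term: (200/9)x^3 - (8/3)x + 8/3
order-3 term: -(400/27)x^2 + 16/27
order-4 term: (400/81)x
order-5 term: -160/243
the series for exp(-(2/3)D) f terminates at order 5
exp(-(2/3)D) f = 5x^5 - (50/3)x^4 + (182/9)x^3 - (130/27)x^2 - (685/162)x + 389/243

the image equals g(x) = 5x^5 - (50/3)x^4 + (182/9)x^3 - (130/27)x^2 - (685/162)x + 389/243


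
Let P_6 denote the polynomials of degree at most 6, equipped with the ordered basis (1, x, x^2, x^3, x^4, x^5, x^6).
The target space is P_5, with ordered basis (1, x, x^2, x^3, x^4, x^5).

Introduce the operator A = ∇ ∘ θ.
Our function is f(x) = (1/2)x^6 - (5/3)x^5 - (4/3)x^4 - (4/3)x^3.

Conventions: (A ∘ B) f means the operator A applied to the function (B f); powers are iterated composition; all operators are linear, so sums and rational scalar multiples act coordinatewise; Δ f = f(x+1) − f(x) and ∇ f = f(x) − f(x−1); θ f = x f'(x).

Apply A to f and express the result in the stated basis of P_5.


θ f = 3x^6 - (25/3)x^5 - (16/3)x^4 - 4x^3
∇ θ f = 18x^5 - (260/3)x^4 + 122x^3 - (325/3)x^2 + (151/3)x - 10

g(x) = 18x^5 - (260/3)x^4 + 122x^3 - (325/3)x^2 + (151/3)x - 10


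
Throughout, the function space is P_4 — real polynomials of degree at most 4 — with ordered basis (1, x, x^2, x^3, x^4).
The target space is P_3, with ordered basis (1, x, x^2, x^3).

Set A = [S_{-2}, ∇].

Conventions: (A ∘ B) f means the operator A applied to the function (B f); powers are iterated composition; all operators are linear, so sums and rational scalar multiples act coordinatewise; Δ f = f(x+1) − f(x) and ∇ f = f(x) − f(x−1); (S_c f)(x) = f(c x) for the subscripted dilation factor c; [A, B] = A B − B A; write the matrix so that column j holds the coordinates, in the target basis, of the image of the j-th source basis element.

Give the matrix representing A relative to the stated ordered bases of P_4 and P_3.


the matrix is [[0, 3, 3, 9, 15]; [0, 0, -12, -18, -72]; [0, 0, 0, 36, 72]; [0, 0, 0, 0, -96]] (rows listed top to bottom)

image of 1: 0
image of x: 3
image of x^2: -12x + 3
image of x^3: 36x^2 - 18x + 9
image of x^4: -96x^3 + 72x^2 - 72x + 15
each image's coordinates form column j of the matrix


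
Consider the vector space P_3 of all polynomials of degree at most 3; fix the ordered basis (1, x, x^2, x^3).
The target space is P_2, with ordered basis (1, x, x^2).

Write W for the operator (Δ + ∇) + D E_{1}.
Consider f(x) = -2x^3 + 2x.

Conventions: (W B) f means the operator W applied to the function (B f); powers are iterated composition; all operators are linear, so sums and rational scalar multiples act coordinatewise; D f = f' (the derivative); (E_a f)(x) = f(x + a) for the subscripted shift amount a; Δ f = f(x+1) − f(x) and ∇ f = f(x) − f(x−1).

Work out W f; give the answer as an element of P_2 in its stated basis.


g(x) = -18x^2 - 12x - 4

Δ f = -6x^2 - 6x
∇ f = -6x^2 + 6x
(Δ + ∇) f = -12x^2
E_{1} f = -2x^3 - 6x^2 - 4x
D E_{1} f = -6x^2 - 12x - 4
((Δ + ∇) + D E_{1}) f = -18x^2 - 12x - 4


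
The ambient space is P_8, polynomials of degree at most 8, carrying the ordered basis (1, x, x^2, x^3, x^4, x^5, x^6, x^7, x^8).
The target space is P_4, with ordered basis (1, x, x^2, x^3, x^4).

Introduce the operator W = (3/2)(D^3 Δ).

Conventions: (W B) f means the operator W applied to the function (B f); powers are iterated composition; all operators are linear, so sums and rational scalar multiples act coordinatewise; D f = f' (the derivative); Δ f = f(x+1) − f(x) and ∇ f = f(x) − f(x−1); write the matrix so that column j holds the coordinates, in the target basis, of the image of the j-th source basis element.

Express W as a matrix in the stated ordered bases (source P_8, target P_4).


the matrix is [[0, 0, 0, 0, 36, 90, 180, 315, 504]; [0, 0, 0, 0, 0, 180, 540, 1260, 2520]; [0, 0, 0, 0, 0, 0, 540, 1890, 5040]; [0, 0, 0, 0, 0, 0, 0, 1260, 5040]; [0, 0, 0, 0, 0, 0, 0, 0, 2520]] (rows listed top to bottom)

image of 1: 0
image of x: 0
image of x^2: 0
image of x^3: 0
image of x^4: 36
image of x^5: 180x + 90
image of x^6: 540x^2 + 540x + 180
image of x^7: 1260x^3 + 1890x^2 + 1260x + 315
image of x^8: 2520x^4 + 5040x^3 + 5040x^2 + 2520x + 504
each image's coordinates form column j of the matrix
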